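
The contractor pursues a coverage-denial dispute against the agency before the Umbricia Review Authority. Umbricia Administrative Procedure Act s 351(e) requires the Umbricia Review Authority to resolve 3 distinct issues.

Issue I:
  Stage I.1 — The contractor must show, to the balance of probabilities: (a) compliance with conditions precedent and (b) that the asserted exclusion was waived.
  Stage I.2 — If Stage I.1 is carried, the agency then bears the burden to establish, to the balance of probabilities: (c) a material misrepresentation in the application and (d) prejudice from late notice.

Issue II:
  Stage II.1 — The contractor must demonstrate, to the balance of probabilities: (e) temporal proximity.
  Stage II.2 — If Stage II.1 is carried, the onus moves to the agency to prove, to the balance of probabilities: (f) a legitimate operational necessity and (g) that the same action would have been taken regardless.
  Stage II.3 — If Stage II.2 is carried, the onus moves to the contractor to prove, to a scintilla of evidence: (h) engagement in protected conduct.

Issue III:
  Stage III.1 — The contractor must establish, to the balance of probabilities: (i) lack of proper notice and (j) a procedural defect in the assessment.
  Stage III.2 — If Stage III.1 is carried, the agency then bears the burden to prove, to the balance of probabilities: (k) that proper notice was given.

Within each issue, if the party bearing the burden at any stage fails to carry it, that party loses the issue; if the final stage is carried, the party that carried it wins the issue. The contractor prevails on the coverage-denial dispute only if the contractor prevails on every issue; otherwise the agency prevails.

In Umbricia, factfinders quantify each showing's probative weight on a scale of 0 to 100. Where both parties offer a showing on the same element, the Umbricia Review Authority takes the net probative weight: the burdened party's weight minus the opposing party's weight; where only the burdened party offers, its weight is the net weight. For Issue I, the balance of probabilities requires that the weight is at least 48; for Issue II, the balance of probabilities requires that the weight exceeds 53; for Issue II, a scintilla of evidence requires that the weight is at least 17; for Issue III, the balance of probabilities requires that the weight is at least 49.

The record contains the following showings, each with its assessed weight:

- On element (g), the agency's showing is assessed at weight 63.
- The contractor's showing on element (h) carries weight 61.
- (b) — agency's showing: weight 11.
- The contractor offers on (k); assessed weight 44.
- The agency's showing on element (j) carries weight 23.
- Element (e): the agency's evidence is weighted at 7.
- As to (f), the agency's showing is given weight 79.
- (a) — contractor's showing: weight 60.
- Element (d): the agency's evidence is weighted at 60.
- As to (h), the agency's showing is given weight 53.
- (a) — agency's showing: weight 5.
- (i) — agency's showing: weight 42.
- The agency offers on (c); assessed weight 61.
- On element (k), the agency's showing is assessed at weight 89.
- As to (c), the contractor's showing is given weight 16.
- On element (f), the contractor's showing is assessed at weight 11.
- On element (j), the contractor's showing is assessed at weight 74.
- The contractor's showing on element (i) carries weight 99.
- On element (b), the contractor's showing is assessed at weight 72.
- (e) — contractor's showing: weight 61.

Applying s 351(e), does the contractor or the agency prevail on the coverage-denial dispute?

— Issue I —
Stage I.1 (contractor, the balance of probabilities, weight is at least 48): (a) net 60−5=55 ≥ 48 — meets; (b) net 72−11=61 ≥ 48 — meets.
  Stage I.1 carried; the burden shifts to the agency.
Stage I.2 (agency, the balance of probabilities, weight is at least 48): (c) net 61−16=45 < 48 — fails; (d) 60 ≥ 48 — meets.
  Stage I.2 not carried; the agency fails its burden.
So the contractor prevails on this issue.
— Issue II —
Stage II.1 — burden on contractor; standard: the balance of probabilities (weight exceeds 53).
    (e): 61 − 7 = 54 > 53 [met]
  The contractor carries Stage II.1; the agency now bears the burden.
Stage II.2 — burden on agency; standard: the balance of probabilities (weight exceeds 53).
    (f): 79 − 11 = 68 > 53 [met]
    (g): 63 > 53 [met]
  Stage II.2 is satisfied; the onus moves to the contractor.
Stage II.3 — burden on contractor; standard: a scintilla of evidence (weight is at least 17).
    (h): 61 − 53 = 8 < 17 [not met]
  Not every element is met, so the contractor fails to carry Stage II.3.
The agency prevails on this issue.
— Issue III —
Stage III.1 — burden on contractor; standard: the balance of probabilities (weight is at least 49).
    (i): 99 − 42 = 57 ≥ 49 [met]
    (j): 74 − 23 = 51 ≥ 49 [met]
  The contractor carries Stage III.1; the agency now bears the burden.
Stage III.2 — burden on agency; standard: the balance of probabilities (weight is at least 49).
    (k): 89 − 44 = 45 < 49 [not met]
  The agency does not carry Stage III.2.
So the contractor prevails on this issue.
Per-issue: Issue I → contractor; Issue II → agency; Issue III → contractor. The contractor must prevail on every issue; overall, the agency prevails.

agency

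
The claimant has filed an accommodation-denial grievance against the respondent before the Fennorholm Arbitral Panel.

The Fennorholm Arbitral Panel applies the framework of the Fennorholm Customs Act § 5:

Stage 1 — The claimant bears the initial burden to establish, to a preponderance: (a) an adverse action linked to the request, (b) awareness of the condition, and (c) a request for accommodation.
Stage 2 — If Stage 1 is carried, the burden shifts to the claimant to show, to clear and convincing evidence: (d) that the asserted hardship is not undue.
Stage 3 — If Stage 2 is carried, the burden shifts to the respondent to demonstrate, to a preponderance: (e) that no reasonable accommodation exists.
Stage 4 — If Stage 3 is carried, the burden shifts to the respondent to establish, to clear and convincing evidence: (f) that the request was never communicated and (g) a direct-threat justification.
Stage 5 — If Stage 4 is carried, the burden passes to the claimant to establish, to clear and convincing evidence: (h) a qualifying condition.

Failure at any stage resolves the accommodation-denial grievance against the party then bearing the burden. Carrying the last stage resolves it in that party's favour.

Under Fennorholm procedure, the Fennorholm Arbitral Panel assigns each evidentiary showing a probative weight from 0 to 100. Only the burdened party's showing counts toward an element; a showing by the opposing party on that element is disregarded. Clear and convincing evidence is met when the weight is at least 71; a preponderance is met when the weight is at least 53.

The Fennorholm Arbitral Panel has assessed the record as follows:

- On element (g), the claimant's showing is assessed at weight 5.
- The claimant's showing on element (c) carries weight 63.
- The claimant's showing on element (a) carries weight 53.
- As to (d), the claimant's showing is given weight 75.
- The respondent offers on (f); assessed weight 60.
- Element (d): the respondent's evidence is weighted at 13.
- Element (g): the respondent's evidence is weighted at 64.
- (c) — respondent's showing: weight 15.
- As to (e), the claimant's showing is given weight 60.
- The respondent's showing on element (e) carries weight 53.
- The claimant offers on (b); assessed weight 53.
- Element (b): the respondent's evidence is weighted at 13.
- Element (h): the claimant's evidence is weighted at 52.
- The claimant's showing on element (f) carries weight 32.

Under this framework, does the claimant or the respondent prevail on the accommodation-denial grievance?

claimant

At Stage 1 the claimant must meet a preponderance (weight is at least 53): on (a) the weight is 53, ≥ 53, so (a) meets the standard; on (b) the weight is 53 (the respondent's 13 is given no effect), which does reach 53, so (b) meets the standard; on (c) the weight is 63 (the respondent's 15 is given no effect), which does reach 53, so (c) meets the standard.
  All elements met. The claimant retains the burden for Stage 2.
At Stage 2 the claimant must meet clear and convincing evidence (weight is at least 71): on (d) the weight is 75 (the respondent's 13 is given no effect), ≥ 71, so (d) meets the standard.
  Stage 2 carried; the burden shifts to the respondent.
At Stage 3 the respondent must meet a preponderance (weight is at least 53): on (e) the weight is 53 (the claimant's 60 is given no effect), which does reach 53, so (e) meets the standard.
  Stage 3 carried; the burden remains with the respondent.
At Stage 4 the respondent must meet clear and convincing evidence (weight is at least 71): on (f) the weight is 60 (the claimant's 32 is given no effect), which does not reach 71, so (f) does not meet the standard; on (g) the weight is 64 (the claimant's 5 is given no effect), < 71, so (g) does not meet the standard.
  Stage 4 not carried; the respondent fails its burden.
So the claimant prevails.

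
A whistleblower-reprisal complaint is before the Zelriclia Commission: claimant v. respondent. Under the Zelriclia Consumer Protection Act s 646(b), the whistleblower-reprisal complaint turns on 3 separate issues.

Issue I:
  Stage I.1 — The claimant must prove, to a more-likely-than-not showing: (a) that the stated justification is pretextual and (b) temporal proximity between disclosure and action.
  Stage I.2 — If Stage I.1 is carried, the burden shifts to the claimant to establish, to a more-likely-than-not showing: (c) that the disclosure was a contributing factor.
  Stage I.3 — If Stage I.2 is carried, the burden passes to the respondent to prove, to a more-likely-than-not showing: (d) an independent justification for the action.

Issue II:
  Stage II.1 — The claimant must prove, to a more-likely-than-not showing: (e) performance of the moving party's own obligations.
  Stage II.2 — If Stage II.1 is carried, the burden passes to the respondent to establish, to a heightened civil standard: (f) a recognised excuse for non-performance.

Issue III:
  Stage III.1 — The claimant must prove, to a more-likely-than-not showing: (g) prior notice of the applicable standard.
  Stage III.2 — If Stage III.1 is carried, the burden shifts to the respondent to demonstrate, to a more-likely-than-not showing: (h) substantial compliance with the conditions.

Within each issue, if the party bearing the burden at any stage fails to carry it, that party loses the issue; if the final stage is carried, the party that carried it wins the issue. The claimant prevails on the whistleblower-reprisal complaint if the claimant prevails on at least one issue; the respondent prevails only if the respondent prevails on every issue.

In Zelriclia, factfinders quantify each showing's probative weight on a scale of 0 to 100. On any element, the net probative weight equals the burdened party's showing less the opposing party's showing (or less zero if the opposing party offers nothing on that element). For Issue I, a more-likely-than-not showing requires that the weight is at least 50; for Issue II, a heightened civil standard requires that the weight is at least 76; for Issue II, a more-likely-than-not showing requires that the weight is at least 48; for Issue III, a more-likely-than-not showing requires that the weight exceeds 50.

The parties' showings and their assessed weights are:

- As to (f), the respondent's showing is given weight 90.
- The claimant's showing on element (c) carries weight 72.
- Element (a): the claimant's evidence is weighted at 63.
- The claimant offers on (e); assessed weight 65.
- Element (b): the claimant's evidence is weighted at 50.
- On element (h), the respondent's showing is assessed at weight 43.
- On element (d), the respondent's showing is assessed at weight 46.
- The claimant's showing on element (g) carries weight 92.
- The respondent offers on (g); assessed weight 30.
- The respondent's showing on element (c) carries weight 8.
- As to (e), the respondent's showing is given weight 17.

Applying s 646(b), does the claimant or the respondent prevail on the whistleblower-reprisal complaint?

claimant

— Issue I —
Stage I.1 (claimant, a more-likely-than-not showing, weight is at least 50): (a) 63 ≥ 50 — meets; (b) 50 ≥ 50 — meets.
  Stage I.1 is satisfied; the claimant continues to bear the burden.
Stage I.2 (claimant, a more-likely-than-not showing, weight is at least 50): (c) net 72−8=64 ≥ 50 — meets.
  Stage I.2 is satisfied; the onus moves to the respondent.
Stage I.3 (respondent, a more-likely-than-not showing, weight is at least 50): (d) 46 < 50 — fails.
  Not every element is met, so the respondent fails to carry Stage I.3.
The analysis ends at Stage I.3; the claimant prevails on this issue.
— Issue II —
Stage II.1 — burden on claimant; standard: a more-likely-than-not showing (weight is at least 48).
    (e): 65 − 17 = 48 ≥ 48 [met]
  The claimant carries Stage II.1; the respondent now bears the burden.
Stage II.2 — burden on respondent; standard: a heightened civil standard (weight is at least 76).
    (f): 90 ≥ 76 [met]
  The respondent carries the last stage.
With every stage satisfied, the respondent prevails on this issue.
— Issue III —
Stage III.1 — burden on claimant; standard: a more-likely-than-not showing (weight exceeds 50).
    (g): 92 − 30 = 62 > 50 [met]
  All elements met. The burden passes to the respondent.
Stage III.2 — burden on respondent; standard: a more-likely-than-not showing (weight exceeds 50).
    (h): 43 ≤ 50 [not met]
  The respondent does not carry Stage III.2.
The claimant prevails on this issue.
Per-issue: Issue I → claimant; Issue II → respondent; Issue III → claimant. The claimant must prevail on at least one issue; overall, the claimant prevails.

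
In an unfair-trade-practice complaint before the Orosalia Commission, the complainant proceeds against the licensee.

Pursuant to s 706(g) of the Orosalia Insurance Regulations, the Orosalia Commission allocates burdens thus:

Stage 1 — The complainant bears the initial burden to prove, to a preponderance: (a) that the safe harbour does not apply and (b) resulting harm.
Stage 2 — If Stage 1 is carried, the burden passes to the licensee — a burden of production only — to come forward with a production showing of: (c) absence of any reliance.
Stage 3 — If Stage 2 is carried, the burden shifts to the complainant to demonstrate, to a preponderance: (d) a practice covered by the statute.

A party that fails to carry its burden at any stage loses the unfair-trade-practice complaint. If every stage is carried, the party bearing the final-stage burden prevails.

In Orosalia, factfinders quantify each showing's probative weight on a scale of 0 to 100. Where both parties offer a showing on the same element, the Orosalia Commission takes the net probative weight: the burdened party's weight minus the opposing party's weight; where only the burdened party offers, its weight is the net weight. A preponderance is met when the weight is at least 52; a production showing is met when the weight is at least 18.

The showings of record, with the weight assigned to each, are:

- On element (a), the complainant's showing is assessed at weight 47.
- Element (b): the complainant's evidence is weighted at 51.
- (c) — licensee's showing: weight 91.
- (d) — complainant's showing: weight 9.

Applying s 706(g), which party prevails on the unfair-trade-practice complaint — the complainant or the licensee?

licensee

Stage 1 (complainant, a preponderance, weight is at least 52): (a) 47 < 52 — fails; (b) 51 < 52 — fails.
  The complainant does not carry Stage 1.
So the licensee prevails.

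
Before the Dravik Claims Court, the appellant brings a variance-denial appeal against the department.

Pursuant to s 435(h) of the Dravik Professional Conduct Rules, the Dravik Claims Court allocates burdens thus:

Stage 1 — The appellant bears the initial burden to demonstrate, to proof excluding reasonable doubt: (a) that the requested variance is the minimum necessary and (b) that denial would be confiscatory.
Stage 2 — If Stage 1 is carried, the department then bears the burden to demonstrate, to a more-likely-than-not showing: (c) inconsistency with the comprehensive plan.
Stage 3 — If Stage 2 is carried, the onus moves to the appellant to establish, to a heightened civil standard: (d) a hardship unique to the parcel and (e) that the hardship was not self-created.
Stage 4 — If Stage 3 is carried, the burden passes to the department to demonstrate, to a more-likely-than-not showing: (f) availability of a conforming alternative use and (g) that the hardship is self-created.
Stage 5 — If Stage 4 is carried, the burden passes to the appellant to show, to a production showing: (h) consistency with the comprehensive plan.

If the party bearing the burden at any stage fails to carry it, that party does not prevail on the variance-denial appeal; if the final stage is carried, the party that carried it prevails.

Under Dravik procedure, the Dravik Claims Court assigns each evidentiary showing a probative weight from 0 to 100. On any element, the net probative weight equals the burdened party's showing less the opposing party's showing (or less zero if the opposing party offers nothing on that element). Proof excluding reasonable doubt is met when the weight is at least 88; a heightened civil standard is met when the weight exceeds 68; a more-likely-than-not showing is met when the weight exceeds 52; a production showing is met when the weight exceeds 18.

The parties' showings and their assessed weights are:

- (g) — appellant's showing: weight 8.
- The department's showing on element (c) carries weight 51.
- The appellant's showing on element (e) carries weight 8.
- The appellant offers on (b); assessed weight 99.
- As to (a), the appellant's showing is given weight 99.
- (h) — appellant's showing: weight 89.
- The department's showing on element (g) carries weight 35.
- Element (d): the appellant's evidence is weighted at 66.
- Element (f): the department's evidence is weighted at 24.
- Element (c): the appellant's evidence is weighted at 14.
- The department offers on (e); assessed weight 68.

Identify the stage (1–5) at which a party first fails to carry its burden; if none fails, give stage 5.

At Stage 1 the appellant must meet proof excluding reasonable doubt (weight is at least 88): on (a) the weight is 99, which does reach 88, so (a) meets the standard; on (b) the weight is 99, which does reach 88, so (b) meets the standard.
  The appellant carries Stage 1; the department now bears the burden.
At Stage 2 the department must meet a more-likely-than-not showing (weight exceeds 52): on (c) the weight is 51 less the opposing 14 gives net 37, which does not exceed 52, so (c) does not meet the standard.
  The department does not carry Stage 2.
So the appellant prevails.

stage 2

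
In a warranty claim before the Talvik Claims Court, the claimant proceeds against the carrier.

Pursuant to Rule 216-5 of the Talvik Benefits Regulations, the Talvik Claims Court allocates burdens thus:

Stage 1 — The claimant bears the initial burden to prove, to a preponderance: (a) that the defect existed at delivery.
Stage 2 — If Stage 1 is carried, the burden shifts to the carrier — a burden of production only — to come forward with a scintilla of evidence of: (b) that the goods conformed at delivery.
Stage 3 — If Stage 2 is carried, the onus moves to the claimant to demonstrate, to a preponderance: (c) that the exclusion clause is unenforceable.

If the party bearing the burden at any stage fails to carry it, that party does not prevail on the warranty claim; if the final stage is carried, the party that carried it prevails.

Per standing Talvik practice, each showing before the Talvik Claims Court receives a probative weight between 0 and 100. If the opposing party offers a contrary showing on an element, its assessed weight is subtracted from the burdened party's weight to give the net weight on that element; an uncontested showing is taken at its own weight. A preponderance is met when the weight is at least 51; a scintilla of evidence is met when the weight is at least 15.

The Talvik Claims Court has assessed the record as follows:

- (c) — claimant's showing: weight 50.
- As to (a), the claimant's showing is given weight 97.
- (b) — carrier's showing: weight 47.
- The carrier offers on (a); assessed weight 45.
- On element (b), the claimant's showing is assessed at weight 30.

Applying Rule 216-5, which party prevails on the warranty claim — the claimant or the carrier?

Stage 1 (claimant, a preponderance, weight is at least 51): (a) net 97−45=52 ≥ 51 — meets.
  Stage 1 is satisfied; the onus moves to the carrier.
Stage 2 (carrier, a scintilla of evidence, weight is at least 15): (b) net 47−30=17 ≥ 15 — meets.
  Stage 2 carried; the burden shifts to the claimant.
Stage 3 (claimant, a preponderance, weight is at least 51): (c) 50 < 51 — fails.
  The claimant does not carry Stage 3.
The carrier prevails.

carrier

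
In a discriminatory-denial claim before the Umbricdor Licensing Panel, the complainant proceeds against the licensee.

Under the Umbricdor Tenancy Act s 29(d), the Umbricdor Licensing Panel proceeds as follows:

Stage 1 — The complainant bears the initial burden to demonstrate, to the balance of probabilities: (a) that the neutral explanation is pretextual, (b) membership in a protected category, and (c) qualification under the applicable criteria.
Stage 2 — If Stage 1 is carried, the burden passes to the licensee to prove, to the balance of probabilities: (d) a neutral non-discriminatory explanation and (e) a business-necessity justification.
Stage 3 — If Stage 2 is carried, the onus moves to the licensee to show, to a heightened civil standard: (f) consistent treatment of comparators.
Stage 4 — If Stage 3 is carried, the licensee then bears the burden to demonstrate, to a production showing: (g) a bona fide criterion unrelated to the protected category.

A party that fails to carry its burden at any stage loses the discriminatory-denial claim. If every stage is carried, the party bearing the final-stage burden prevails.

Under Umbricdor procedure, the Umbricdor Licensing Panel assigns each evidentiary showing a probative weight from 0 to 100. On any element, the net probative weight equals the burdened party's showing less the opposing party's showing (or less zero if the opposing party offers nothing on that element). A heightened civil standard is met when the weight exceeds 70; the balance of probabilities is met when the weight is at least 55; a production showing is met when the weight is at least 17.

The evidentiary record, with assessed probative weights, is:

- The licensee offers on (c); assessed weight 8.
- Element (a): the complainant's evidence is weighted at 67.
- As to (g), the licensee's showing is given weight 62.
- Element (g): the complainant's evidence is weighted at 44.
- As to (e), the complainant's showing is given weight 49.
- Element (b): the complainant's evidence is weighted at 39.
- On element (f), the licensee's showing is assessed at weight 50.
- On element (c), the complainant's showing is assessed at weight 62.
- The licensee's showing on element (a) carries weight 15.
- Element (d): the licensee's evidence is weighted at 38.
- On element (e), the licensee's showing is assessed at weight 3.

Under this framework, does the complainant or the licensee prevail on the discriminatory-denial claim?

Stage 1 — burden on complainant; standard: the balance of probabilities (weight is at least 55).
    (a): 67 − 15 = 52 < 55 [not met]
    (b): 39 < 55 [not met]
    (c): 62 − 8 = 54 < 55 [not met]
  Stage 1 not carried; the complainant fails its burden.
The licensee prevails.

licensee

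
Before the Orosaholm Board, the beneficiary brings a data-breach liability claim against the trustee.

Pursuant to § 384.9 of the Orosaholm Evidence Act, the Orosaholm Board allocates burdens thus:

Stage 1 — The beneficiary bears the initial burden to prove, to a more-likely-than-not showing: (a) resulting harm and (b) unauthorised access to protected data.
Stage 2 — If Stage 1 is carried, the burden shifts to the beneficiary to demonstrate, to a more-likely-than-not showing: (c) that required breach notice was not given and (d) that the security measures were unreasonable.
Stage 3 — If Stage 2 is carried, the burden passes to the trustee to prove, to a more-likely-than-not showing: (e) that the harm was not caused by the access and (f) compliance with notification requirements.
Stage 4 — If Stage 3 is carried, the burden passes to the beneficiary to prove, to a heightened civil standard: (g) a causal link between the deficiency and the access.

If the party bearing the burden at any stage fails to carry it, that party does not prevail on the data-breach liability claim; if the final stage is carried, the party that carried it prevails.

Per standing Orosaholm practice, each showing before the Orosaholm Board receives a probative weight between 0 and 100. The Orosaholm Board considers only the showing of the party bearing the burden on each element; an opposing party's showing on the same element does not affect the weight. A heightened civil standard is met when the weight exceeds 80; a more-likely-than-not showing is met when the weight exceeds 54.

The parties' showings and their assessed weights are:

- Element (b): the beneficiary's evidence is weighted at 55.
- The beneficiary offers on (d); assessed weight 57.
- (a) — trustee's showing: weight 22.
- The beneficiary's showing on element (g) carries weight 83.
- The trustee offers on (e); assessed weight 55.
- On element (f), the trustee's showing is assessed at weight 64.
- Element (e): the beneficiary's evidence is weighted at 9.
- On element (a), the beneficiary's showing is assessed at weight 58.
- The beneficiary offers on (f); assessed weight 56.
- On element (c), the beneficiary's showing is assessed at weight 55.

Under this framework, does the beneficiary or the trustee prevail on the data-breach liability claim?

Stage 1 — burden on beneficiary; standard: a more-likely-than-not showing (weight exceeds 54).
    (a): 58 (trustee's 22 disregarded) > 54 [met]
    (b): 55 > 54 [met]
  Stage 1 is satisfied; the beneficiary continues to bear the burden.
Stage 2 — burden on beneficiary; standard: a more-likely-than-not showing (weight exceeds 54).
    (c): 55 > 54 [met]
    (d): 57 > 54 [met]
  Stage 2 carried; the burden shifts to the trustee.
Stage 3 — burden on trustee; standard: a more-likely-than-not showing (weight exceeds 54).
    (e): 55 (beneficiary's 9 disregarded) > 54 [met]
    (f): 64 (beneficiary's 56 disregarded) > 54 [met]
  All elements met. The burden passes to the beneficiary.
Stage 4 — burden on beneficiary; standard: a heightened civil standard (weight exceeds 80).
    (g): 83 > 80 [met]
  The beneficiary carries the last stage.
With every stage satisfied, the beneficiary prevails.

beneficiary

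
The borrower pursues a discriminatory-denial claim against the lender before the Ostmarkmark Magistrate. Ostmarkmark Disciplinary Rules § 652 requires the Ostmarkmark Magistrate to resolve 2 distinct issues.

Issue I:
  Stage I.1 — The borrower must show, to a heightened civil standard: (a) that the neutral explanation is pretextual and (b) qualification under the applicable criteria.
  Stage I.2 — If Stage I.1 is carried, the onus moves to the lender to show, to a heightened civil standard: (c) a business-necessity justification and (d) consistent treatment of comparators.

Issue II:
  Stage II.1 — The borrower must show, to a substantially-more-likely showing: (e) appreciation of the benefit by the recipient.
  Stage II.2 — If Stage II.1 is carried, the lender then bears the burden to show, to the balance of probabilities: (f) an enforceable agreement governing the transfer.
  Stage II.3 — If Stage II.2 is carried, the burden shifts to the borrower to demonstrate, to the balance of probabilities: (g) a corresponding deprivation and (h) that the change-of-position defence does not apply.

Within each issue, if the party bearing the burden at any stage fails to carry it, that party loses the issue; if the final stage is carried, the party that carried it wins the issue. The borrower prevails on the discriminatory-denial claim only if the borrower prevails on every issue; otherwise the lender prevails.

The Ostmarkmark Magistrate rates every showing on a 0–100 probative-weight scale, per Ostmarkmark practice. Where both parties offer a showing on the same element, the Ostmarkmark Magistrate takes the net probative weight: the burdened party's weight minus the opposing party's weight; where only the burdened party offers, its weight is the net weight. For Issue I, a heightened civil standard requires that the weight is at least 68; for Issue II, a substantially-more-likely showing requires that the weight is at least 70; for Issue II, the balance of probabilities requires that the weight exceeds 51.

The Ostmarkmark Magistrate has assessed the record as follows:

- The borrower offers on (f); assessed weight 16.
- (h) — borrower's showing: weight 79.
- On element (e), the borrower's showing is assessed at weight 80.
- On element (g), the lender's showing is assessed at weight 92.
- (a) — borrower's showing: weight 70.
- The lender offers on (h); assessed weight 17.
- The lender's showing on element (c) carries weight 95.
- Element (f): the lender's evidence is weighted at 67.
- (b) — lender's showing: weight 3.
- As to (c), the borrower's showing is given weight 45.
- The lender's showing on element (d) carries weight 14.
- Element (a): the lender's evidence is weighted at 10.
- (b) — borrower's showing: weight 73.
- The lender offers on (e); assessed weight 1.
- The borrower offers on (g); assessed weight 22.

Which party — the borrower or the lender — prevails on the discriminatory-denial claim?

lender

— Issue I —
Stage I.1 (borrower, a heightened civil standard, weight is at least 68): (a) net 70−10=60 < 68 — fails; (b) net 73−3=70 ≥ 68 — meets.
  Not every element is met, so the borrower fails to carry Stage I.1.
The lender prevails on this issue.
— Issue II —
Stage II.1 (borrower, a substantially-more-likely showing, weight is at least 70): (e) net 80−1=79 ≥ 70 — meets.
  The borrower carries Stage II.1; the lender now bears the burden.
Stage II.2 (lender, the balance of probabilities, weight exceeds 51): (f) net 67−16=51 ≤ 51 — fails.
  Stage II.2 not carried; the lender fails its burden.
The analysis ends at Stage II.2; the borrower prevails on this issue.
Per-issue: Issue I → lender; Issue II → borrower. The borrower must prevail on every issue; overall, the lender prevails.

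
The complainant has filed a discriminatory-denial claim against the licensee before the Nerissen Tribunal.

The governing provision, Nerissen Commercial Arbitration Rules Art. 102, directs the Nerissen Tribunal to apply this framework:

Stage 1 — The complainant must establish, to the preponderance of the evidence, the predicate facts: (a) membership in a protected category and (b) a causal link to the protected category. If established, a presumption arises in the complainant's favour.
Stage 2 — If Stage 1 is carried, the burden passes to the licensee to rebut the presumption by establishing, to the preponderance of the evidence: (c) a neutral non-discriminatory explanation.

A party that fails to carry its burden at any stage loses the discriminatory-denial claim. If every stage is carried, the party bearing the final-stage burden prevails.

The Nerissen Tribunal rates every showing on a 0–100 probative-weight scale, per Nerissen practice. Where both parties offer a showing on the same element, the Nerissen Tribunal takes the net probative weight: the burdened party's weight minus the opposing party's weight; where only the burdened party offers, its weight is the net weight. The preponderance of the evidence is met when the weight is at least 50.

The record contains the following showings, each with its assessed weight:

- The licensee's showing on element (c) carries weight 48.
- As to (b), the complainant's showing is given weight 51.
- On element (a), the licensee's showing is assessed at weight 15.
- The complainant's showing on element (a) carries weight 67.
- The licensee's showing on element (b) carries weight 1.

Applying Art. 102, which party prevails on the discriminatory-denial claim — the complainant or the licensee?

At Stage 1 the complainant must meet the preponderance of the evidence (weight is at least 50): on (a) the weight is 67 less the opposing 15 gives net 52, ≥ 50, so (a) meets the standard; on (b) the weight is 51 less the opposing 1 gives net 50, which does reach 50, so (b) meets the standard.
  The complainant carries Stage 1; the licensee now bears the burden.
At Stage 2 the licensee must meet the preponderance of the evidence (weight is at least 50): on (c) the weight is 48, which does not reach 50, so (c) does not meet the standard.
  Stage 2 not carried; the licensee fails its burden.
The analysis ends at Stage 2; the complainant prevails.

complainant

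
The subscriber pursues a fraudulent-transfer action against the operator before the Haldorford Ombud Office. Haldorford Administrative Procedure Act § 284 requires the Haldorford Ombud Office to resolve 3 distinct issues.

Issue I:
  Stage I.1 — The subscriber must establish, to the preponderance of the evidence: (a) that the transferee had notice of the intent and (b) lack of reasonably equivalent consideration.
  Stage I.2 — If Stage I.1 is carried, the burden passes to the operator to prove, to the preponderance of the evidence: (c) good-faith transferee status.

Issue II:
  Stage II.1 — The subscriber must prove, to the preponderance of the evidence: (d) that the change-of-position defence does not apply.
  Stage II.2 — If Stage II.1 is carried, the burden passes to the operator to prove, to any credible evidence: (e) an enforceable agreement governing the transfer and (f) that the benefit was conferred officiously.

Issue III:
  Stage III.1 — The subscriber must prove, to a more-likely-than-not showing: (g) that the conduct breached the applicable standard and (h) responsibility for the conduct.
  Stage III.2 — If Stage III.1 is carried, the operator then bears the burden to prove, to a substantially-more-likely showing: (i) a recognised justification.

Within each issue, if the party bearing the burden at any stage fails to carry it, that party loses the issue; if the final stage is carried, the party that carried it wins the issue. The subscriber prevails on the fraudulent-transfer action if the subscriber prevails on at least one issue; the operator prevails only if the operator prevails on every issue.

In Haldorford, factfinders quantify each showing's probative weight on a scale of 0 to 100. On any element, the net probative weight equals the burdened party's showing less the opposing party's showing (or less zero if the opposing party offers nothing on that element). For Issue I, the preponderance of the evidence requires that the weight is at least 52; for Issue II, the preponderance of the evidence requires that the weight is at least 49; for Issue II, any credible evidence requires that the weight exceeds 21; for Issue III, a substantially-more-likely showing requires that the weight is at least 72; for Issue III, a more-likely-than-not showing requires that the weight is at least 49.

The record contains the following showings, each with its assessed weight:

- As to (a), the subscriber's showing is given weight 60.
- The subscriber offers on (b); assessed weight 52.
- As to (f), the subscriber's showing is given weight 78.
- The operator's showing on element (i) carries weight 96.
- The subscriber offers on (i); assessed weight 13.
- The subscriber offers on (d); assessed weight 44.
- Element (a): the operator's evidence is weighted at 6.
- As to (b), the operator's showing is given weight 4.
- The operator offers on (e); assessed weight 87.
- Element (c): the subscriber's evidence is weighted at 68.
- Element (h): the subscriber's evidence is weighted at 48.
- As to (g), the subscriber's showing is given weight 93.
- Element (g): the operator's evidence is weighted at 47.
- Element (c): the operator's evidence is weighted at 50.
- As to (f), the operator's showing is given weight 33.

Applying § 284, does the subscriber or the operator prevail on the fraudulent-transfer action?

— Issue I —
Stage I.1 — burden on subscriber; standard: the preponderance of the evidence (weight is at least 52).
    (a): 60 − 6 = 54 ≥ 52 [met]
    (b): 52 − 4 = 48 < 52 [not met]
  The subscriber does not carry Stage I.1.
The operator prevails on this issue.
— Issue II —
At Stage II.1 the subscriber must meet the preponderance of the evidence (weight is at least 49): on (d) the weight is 44, which does not reach 49, so (d) does not meet the standard.
  The subscriber does not carry Stage II.1.
The operator prevails on this issue.
— Issue III —
Stage III.1 (subscriber, a more-likely-than-not showing, weight is at least 49): (g) net 93−47=46 < 49 — fails; (h) 48 < 49 — fails.
  The subscriber does not carry Stage III.1.
The operator prevails on this issue.
Per-issue: Issue I → operator; Issue II → operator; Issue III → operator. The subscriber must prevail on at least one issue; overall, the operator prevails.

operator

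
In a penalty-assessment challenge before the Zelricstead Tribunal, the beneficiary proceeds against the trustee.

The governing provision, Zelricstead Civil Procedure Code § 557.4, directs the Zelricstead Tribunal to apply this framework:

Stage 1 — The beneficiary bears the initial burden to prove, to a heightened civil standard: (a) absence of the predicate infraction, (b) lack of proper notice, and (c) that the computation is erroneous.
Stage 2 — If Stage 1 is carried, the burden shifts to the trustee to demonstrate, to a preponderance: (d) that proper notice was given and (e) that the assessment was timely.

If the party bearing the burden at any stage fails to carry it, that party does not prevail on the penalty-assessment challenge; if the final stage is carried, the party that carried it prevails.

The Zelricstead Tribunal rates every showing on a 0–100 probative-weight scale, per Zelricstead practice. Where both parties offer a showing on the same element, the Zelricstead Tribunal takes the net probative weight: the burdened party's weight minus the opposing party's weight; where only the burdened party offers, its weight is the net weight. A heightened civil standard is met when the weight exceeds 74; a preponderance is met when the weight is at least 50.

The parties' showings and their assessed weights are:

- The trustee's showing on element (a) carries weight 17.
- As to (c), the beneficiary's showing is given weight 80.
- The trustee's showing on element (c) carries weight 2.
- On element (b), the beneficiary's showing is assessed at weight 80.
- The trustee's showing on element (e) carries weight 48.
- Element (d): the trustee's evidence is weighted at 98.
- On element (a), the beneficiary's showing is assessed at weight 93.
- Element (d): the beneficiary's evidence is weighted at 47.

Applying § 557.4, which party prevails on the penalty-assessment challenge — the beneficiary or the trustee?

Stage 1 — burden on beneficiary; standard: a heightened civil standard (weight exceeds 74).
    (a): 93 − 17 = 76 > 74 [met]
    (b): 80 > 74 [met]
    (c): 80 − 2 = 78 > 74 [met]
  All elements met. The burden passes to the trustee.
Stage 2 — burden on trustee; standard: a preponderance (weight is at least 50).
    (d): 98 − 47 = 51 ≥ 50 [met]
    (e): 48 < 50 [not met]
  Not every element is met, so the trustee fails to carry Stage 2.
So the beneficiary prevails.

beneficiary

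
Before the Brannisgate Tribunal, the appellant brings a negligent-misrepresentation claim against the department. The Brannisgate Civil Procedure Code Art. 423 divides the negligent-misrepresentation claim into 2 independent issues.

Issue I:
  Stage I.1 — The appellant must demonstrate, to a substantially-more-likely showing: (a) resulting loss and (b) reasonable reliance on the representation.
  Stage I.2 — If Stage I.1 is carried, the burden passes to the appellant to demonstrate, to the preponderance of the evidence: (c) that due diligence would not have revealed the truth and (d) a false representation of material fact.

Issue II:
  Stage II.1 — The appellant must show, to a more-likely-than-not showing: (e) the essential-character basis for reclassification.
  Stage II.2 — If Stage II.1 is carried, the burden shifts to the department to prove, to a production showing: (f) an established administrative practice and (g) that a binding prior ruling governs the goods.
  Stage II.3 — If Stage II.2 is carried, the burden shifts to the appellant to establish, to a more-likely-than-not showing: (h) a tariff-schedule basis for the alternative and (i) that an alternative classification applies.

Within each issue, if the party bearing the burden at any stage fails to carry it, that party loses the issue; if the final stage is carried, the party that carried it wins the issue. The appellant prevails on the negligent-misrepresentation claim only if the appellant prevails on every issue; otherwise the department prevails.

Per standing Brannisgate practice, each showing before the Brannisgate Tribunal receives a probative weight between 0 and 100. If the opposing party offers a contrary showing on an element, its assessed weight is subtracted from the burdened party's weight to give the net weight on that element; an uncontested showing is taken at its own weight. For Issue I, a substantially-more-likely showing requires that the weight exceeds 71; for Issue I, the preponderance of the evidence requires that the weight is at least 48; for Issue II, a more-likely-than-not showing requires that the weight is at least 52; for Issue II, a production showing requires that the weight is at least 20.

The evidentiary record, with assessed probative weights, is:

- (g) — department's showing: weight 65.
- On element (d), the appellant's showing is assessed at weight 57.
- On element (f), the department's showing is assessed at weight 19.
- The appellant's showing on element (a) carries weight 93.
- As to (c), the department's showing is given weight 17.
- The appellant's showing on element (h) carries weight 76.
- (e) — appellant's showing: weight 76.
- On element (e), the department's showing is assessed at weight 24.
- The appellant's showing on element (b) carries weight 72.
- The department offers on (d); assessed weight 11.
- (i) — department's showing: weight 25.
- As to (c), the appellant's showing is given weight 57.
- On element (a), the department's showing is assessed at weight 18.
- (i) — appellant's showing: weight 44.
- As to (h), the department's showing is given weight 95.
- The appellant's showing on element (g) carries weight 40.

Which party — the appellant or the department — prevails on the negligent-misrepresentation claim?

department

— Issue I —
Stage I.1 (appellant, a substantially-more-likely showing, weight exceeds 71): (a) net 93−18=75 > 71 — meets; (b) 72 > 71 — meets.
  All elements met. The appellant retains the burden for Stage I.2.
Stage I.2 (appellant, the preponderance of the evidence, weight is at least 48): (c) net 57−17=40 < 48 — fails; (d) net 57−11=46 < 48 — fails.
  Not every element is met, so the appellant fails to carry Stage I.2.
So the department prevails on this issue.
— Issue II —
Stage II.1 — burden on appellant; standard: a more-likely-than-not showing (weight is at least 52).
    (e): 76 − 24 = 52 ≥ 52 [met]
  The appellant carries Stage II.1; the department now bears the burden.
Stage II.2 — burden on department; standard: a production showing (weight is at least 20).
    (f): 19 < 20 [not met]
    (g): 65 − 40 = 25 ≥ 20 [met]
  Not every element is met, so the department fails to carry Stage II.2.
The analysis ends at Stage II.2; the appellant prevails on this issue.
Per-issue: Issue I → department; Issue II → appellant. The appellant must prevail on every issue; overall, the department prevails.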